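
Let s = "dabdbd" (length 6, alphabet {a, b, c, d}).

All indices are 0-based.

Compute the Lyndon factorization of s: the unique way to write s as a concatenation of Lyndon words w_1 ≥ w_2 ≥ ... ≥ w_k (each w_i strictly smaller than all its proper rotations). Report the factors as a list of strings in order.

emit factor 1: 'd' (i=0, period=1)
emit factor 2: 'abdbd' (i=1, period=5)

["d", "abdbd"]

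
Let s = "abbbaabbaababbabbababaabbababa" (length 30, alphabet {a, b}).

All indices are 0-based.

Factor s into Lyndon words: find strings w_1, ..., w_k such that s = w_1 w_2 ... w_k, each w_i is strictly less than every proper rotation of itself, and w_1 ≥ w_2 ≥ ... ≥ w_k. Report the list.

["abbb", "aabb", "aababbabbababaabbabab", "a"]

emit factor 1: 'abbb' (i=0, period=4)
emit factor 2: 'aabb' (i=4, period=4)
emit factor 3: 'aababbabbababaabbabab' (i=8, period=21)
emit factor 4: 'a' (i=29, period=1)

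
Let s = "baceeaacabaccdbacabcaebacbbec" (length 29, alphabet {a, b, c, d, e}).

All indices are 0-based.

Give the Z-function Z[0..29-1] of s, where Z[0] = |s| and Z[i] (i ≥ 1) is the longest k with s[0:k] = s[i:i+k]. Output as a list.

[29, 0, 0, 0, 0, 0, 0, 0, 0, 3, 0, 0, 0, 0, 3, 0, 0, 0, 1, 0, 0, 0, 3, 0, 0, 1, 1, 0, 0]

Z[0]=29
i=1: i≥r, start 0; Z[1]=0
i=2: i≥r, start 0; Z[2]=0
i=3: i≥r, start 0; Z[3]=0
i=4: i≥r, start 0; Z[4]=0
i=5: i≥r, start 0; Z[5]=0
i=6: i≥r, start 0; Z[6]=0
i=7: i≥r, start 0; Z[7]=0
i=8: i≥r, start 0; Z[8]=0
i=9: i≥r, start 0; Z[9]=3 extend→box=[9,12)
i=10: min(r-i=2, Z[1]=0)=0; Z[10]=0
i=11: min(r-i=1, Z[2]=0)=0; Z[11]=0
i=12: i≥r, start 0; Z[12]=0
i=13: i≥r, start 0; Z[13]=0
i=14: i≥r, start 0; Z[14]=3 extend→box=[14,17)
i=15: min(r-i=2, Z[1]=0)=0; Z[15]=0
i=16: min(r-i=1, Z[2]=0)=0; Z[16]=0
i=17: i≥r, start 0; Z[17]=0
i=18: i≥r, start 0; Z[18]=1 extend→box=[18,19)
i=19: i≥r, start 0; Z[19]=0
i=20: i≥r, start 0; Z[20]=0
i=21: i≥r, start 0; Z[21]=0
i=22: i≥r, start 0; Z[22]=3 extend→box=[22,25)
i=23: min(r-i=2, Z[1]=0)=0; Z[23]=0
i=24: min(r-i=1, Z[2]=0)=0; Z[24]=0
i=25: i≥r, start 0; Z[25]=1 extend→box=[25,26)
i=26: i≥r, start 0; Z[26]=1 extend→box=[26,27)
i=27: i≥r, start 0; Z[27]=0
i=28: i≥r, start 0; Z[28]=0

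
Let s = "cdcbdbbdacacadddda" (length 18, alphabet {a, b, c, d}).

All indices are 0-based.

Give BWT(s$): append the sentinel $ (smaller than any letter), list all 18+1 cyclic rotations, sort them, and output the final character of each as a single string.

addccdbcaad$dbbcdda

rank  rotation             last
    0  $cdcbdbbdacacadddda  a
    1  a$cdcbdbbdacacadddd  d
    2  acacadddda$cdcbdbbd  d
    3  acadddda$cdcbdbbdac  c
    4  adddda$cdcbdbbdacac  c
    5  bbdacacadddda$cdcbd  d
    6  bdacacadddda$cdcbdb  b
    7  bdbbdacacadddda$cdc  c
    8  cacadddda$cdcbdbbda  a
    9  cadddda$cdcbdbbdaca  a
   10  cbdbbdacacadddda$cd  d
   11  cdcbdbbdacacadddda$  $
   12  da$cdcbdbbdacacaddd  d
   13  dacacadddda$cdcbdbb  b
   14  dbbdacacadddda$cdcb  b
   15  dcbdbbdacacadddda$c  c
   16  dda$cdcbdbbdacacadd  d
   17  ddda$cdcbdbbdacacad  d
   18  dddda$cdcbdbbdacaca  a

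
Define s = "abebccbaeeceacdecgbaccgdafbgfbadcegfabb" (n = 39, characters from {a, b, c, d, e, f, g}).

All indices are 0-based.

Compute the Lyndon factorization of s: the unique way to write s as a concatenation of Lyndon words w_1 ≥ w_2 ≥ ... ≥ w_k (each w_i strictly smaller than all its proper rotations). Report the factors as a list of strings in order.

emit factor 1: 'abebccbaeeceacdecgbaccgdafbgfbadcegf' (i=0, period=36)
emit factor 2: 'abb' (i=36, period=3)

["abebccbaeeceacdecgbaccgdafbgfbadcegf", "abb"]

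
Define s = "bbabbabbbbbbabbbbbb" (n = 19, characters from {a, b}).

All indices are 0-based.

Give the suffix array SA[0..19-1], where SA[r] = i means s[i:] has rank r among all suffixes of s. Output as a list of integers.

rank | idx | suffix
   0 |   2 | abbabbbbbbabbbbbb
   1 |  12 | abbbbbb
   2 |   5 | abbbbbbabbbbbb
   3 |  18 | b
   4 |   1 | babbabbbbbbabbbbbb
   5 |  11 | babbbbbb
   6 |   4 | babbbbbbabbbbbb
   7 |  17 | bb
   8 |   0 | bbabbabbbbbbabbbbbb
   9 |  10 | bbabbbbbb
  10 |   3 | bbabbbbbbabbbbbb
  11 |  16 | bbb
  12 |   9 | bbbabbbbbb
  13 |  15 | bbbb
  14 |   8 | bbbbabbbbbb
  15 |  14 | bbbbb
  16 |   7 | bbbbbabbbbbb
  17 |  13 | bbbbbb
  18 |   6 | bbbbbbabbbbbb

[2, 12, 5, 18, 1, 11, 4, 17, 0, 10, 3, 16, 9, 15, 8, 14, 7, 13, 6]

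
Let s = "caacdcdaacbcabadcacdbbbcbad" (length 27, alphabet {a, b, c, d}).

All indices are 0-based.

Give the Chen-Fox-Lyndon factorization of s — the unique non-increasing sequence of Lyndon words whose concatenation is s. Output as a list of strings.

["c", "aacdcd", "aacbcabadcacdbbbcbad"]

emit factor 1: 'c' (i=0, period=1)
emit factor 2: 'aacdcd' (i=1, period=6)
emit factor 3: 'aacbcabadcacdbbbcbad' (i=7, period=20)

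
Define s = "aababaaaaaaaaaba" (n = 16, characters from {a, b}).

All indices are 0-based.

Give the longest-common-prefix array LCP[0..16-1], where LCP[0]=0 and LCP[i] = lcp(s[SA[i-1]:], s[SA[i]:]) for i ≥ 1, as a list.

[0, 1, 8, 7, 6, 5, 4, 3, 2, 4, 1, 3, 3, 0, 2, 2]

sorted suffixes:
  #0 SA[0]=15  'a'
  #1 SA[1]=5  'aaaaaaaaaba'
  #2 SA[2]=6  'aaaaaaaaba'
  #3 SA[3]=7  'aaaaaaaba'
  #4 SA[4]=8  'aaaaaaba'
  #5 SA[5]=9  'aaaaaba'
  #6 SA[6]=10  'aaaaba'
  #7 SA[7]=11  'aaaba'
  #8 SA[8]=12  'aaba'
  #9 SA[9]=0  'aababaaaaaaaaaba'
  #10 SA[10]=13  'aba'
  #11 SA[11]=3  'abaaaaaaaaaba'
  #12 SA[12]=1  'ababaaaaaaaaaba'
  #13 SA[13]=14  'ba'
  #14 SA[14]=4  'baaaaaaaaaba'
  #15 SA[15]=2  'babaaaaaaaaaba'

SA = [15, 5, 6, 7, 8, 9, 10, 11, 12, 0, 13, 3, 1, 14, 4, 2]
[i] adj suffixes → lcp
  [1] 15/5 → 1 ('a')
  [2] 5/6 → 8 ('aaaaaaaa')
  [3] 6/7 → 7 ('aaaaaaa')
  [4] 7/8 → 6 ('aaaaaa')
  [5] 8/9 → 5 ('aaaaa')
  [6] 9/10 → 4 ('aaaa')
  [7] 10/11 → 3 ('aaa')
  [8] 11/12 → 2 ('aa')
  [9] 12/0 → 4 ('aaba')
  [10] 0/13 → 1 ('a')
  [11] 13/3 → 3 ('aba')
  [12] 3/1 → 3 ('aba')
  [13] 1/14 → 0 ('')
  [14] 14/4 → 2 ('ba')
  [15] 4/2 → 2 ('ba')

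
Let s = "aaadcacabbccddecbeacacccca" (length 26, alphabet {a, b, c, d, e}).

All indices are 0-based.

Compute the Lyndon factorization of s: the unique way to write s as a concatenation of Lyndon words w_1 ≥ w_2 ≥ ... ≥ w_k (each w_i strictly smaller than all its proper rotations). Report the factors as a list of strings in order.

["aaadcacabbccddecbeacacccc", "a"]

emit factor 1: 'aaadcacabbccddecbeacacccc' (i=0, period=25)
emit factor 2: 'a' (i=25, period=1)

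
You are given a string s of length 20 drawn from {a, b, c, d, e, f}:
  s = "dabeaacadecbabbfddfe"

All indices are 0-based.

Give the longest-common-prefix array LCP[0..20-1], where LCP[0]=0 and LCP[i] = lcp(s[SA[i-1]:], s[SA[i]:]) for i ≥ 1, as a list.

rank | idx | suffix
   0 |   4 | aacadecbabbfddfe
   1 |  12 | abbfddfe
   2 |   1 | abeaacadecbabbfddfe
   3 |   5 | acadecbabbfddfe
   4 |   7 | adecbabbfddfe
   5 |  11 | babbfddfe
   6 |  13 | bbfddfe
   7 |   2 | beaacadecbabbfddfe
   8 |  14 | bfddfe
   9 |   6 | cadecbabbfddfe
  10 |  10 | cbabbfddfe
  11 |   0 | dabeaacadecbabbfddfe
  12 |  16 | ddfe
  13 |   8 | decbabbfddfe
  14 |  17 | dfe
  15 |  19 | e
  16 |   3 | eaacadecbabbfddfe
  17 |   9 | ecbabbfddfe
  18 |  15 | fddfe
  19 |  18 | fe

SA = [4, 12, 1, 5, 7, 11, 13, 2, 14, 6, 10, 0, 16, 8, 17, 19, 3, 9, 15, 18]
[i] adj suffixes → lcp
  [1] 4/12 → 1 ('a')
  [2] 12/1 → 2 ('ab')
  [3] 1/5 → 1 ('a')
  [4] 5/7 → 1 ('a')
  [5] 7/11 → 0 ('')
  [6] 11/13 → 1 ('b')
  [7] 13/2 → 1 ('b')
  [8] 2/14 → 1 ('b')
  [9] 14/6 → 0 ('')
  [10] 6/10 → 1 ('c')
  [11] 10/0 → 0 ('')
  [12] 0/16 → 1 ('d')
  [13] 16/8 → 1 ('d')
  [14] 8/17 → 1 ('d')
  [15] 17/19 → 0 ('')
  [16] 19/3 → 1 ('e')
  [17] 3/9 → 1 ('e')
  [18] 9/15 → 0 ('')
  [19] 15/18 → 1 ('f')

[0, 1, 2, 1, 1, 0, 1, 1, 1, 0, 1, 0, 1, 1, 1, 0, 1, 1, 0, 1]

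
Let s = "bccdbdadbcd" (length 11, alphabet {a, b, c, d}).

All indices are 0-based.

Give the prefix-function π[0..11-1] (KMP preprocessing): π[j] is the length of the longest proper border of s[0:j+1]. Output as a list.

[0, 0, 0, 0, 1, 0, 0, 0, 1, 2, 0]

π[0] = 0
j=1 s[j]='c': π[1]=0 (border '')
j=2 s[j]='c': π[2]=0 (border '')
j=3 s[j]='d': π[3]=0 (border '')
j=4 s[j]='b': π[4]=1 (border 'b')
j=5 s[j]='d': k: 1→0; π[5]=0 (border '')
j=6 s[j]='a': π[6]=0 (border '')
j=7 s[j]='d': π[7]=0 (border '')
j=8 s[j]='b': π[8]=1 (border 'b')
j=9 s[j]='c': π[9]=2 (border 'bc')
j=10 s[j]='d': k: 2→0; π[10]=0 (border '')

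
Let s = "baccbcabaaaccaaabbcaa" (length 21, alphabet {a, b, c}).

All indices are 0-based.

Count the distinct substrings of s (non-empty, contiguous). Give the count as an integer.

rank | idx | suffix
   0 |  20 | a
   1 |  19 | aa
   2 |  13 | aaabbcaa
   3 |   8 | aaaccaaabbcaa
   4 |  14 | aabbcaa
   5 |   9 | aaccaaabbcaa
   6 |   6 | abaaaccaaabbcaa
   7 |  15 | abbcaa
   8 |  10 | accaaabbcaa
   9 |   1 | accbcabaaaccaaabbcaa
  10 |   7 | baaaccaaabbcaa
  11 |   0 | baccbcabaaaccaaabbcaa
  12 |  16 | bbcaa
  13 |  17 | bcaa
  14 |   4 | bcabaaaccaaabbcaa
  15 |  18 | caa
  16 |  12 | caaabbcaa
  17 |   5 | cabaaaccaaabbcaa
  18 |   3 | cbcabaaaccaaabbcaa
  19 |  11 | ccaaabbcaa
  20 |   2 | ccbcabaaaccaaabbcaa

SA = [20, 19, 13, 8, 14, 9, 6, 15, 10, 1, 7, 0, 16, 17, 4, 18, 12, 5, 3, 11, 2]
i: (SA[i-1],SA[i]) lcp shared
  1: (20,19) 1 'a'
  2: (19,13) 2 'aa'
  3: (13,8) 3 'aaa'
  4: (8,14) 2 'aa'
  5: (14,9) 2 'aa'
  6: (9,6) 1 'a'
  7: (6,15) 2 'ab'
  8: (15,10) 1 'a'
  9: (10,1) 3 'acc'
  10: (1,7) 0 ''
  11: (7,0) 2 'ba'
  12: (0,16) 1 'b'
  13: (16,17) 1 'b'
  14: (17,4) 3 'bca'
  15: (4,18) 0 ''
  16: (18,12) 3 'caa'
  17: (12,5) 2 'ca'
  18: (5,3) 1 'c'
  19: (3,11) 1 'c'
  20: (11,2) 2 'cc'

n(n+1)/2 = 21·22/2 = 231
Σ LCP = 0 + 1 + 2 + 3 + 2 + 2 + 1 + 2 + 1 + 3 + 0 + 2 + 1 + 1 + 3 + 0 + 3 + 2 + 1 + 1 + 2 = 33
distinct = 231 − 33 = 198

198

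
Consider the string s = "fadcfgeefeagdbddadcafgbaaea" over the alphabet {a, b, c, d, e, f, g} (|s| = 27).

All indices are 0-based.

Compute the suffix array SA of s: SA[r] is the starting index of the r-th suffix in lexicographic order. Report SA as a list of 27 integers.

sorted suffixes:
  #0 SA[0]=26  'a'
  #1 SA[1]=23  'aaea'
  #2 SA[2]=16  'adcafgbaaea'
  #3 SA[3]=1  'adcfgeefeagdbddadcafgbaaea'
  #4 SA[4]=24  'aea'
  #5 SA[5]=19  'afgbaaea'
  #6 SA[6]=10  'agdbddadcafgbaaea'
  #7 SA[7]=22  'baaea'
  #8 SA[8]=13  'bddadcafgbaaea'
  #9 SA[9]=18  'cafgbaaea'
  #10 SA[10]=3  'cfgeefeagdbddadcafgbaaea'
  #11 SA[11]=15  'dadcafgbaaea'
  #12 SA[12]=12  'dbddadcafgbaaea'
  #13 SA[13]=17  'dcafgbaaea'
  #14 SA[14]=2  'dcfgeefeagdbddadcafgbaaea'
  #15 SA[15]=14  'ddadcafgbaaea'
  #16 SA[16]=25  'ea'
  #17 SA[17]=9  'eagdbddadcafgbaaea'
  #18 SA[18]=6  'eefeagdbddadcafgbaaea'
  #19 SA[19]=7  'efeagdbddadcafgbaaea'
  #20 SA[20]=0  'fadcfgeefeagdbddadcafgbaaea'
  #21 SA[21]=8  'feagdbddadcafgbaaea'
  #22 SA[22]=20  'fgbaaea'
  #23 SA[23]=4  'fgeefeagdbddadcafgbaaea'
  #24 SA[24]=21  'gbaaea'
  #25 SA[25]=11  'gdbddadcafgbaaea'
  #26 SA[26]=5  'geefeagdbddadcafgbaaea'

[26, 23, 16, 1, 24, 19, 10, 22, 13, 18, 3, 15, 12, 17, 2, 14, 25, 9, 6, 7, 0, 8, 20, 4, 21, 11, 5]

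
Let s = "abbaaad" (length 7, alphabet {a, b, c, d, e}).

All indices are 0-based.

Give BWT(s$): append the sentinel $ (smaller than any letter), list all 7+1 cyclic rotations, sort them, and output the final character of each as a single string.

rank  rotation  last
    0  $abbaaad  d
    1  aaad$abb  b
    2  aad$abba  a
    3  abbaaad$  $
    4  ad$abbaa  a
    5  baaad$ab  b
    6  bbaaad$a  a
    7  d$abbaaa  a

dba$abaa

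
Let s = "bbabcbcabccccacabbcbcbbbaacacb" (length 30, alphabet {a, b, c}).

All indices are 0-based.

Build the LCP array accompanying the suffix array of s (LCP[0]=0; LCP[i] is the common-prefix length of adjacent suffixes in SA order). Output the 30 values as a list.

sorted suffixes:
  #0 SA[0]=24  'aacacb'
  #1 SA[1]=15  'abbcbcbbbaacacb'
  #2 SA[2]=2  'abcbcabccccacabbcbcbbbaacacb'
  #3 SA[3]=7  'abccccacabbcbcbbbaacacb'
  #4 SA[4]=13  'acabbcbcbbbaacacb'
  #5 SA[5]=25  'acacb'
  #6 SA[6]=27  'acb'
  #7 SA[7]=29  'b'
  #8 SA[8]=23  'baacacb'
  #9 SA[9]=1  'babcbcabccccacabbcbcbbbaacacb'
  #10 SA[10]=22  'bbaacacb'
  #11 SA[11]=0  'bbabcbcabccccacabbcbcbbbaacacb'
  #12 SA[12]=21  'bbbaacacb'
  #13 SA[13]=16  'bbcbcbbbaacacb'
  #14 SA[14]=5  'bcabccccacabbcbcbbbaacacb'
  #15 SA[15]=19  'bcbbbaacacb'
  #16 SA[16]=3  'bcbcabccccacabbcbcbbbaacacb'
  #17 SA[17]=17  'bcbcbbbaacacb'
  #18 SA[18]=8  'bccccacabbcbcbbbaacacb'
  #19 SA[19]=14  'cabbcbcbbbaacacb'
  #20 SA[20]=6  'cabccccacabbcbcbbbaacacb'
  #21 SA[21]=12  'cacabbcbcbbbaacacb'
  #22 SA[22]=26  'cacb'
  #23 SA[23]=28  'cb'
  #24 SA[24]=20  'cbbbaacacb'
  #25 SA[25]=4  'cbcabccccacabbcbcbbbaacacb'
  #26 SA[26]=18  'cbcbbbaacacb'
  #27 SA[27]=11  'ccacabbcbcbbbaacacb'
  #28 SA[28]=10  'cccacabbcbcbbbaacacb'
  #29 SA[29]=9  'ccccacabbcbcbbbaacacb'

SA = [24, 15, 2, 7, 13, 25, 27, 29, 23, 1, 22, 0, 21, 16, 5, 19, 3, 17, 8, 14, 6, 12, 26, 28, 20, 4, 18, 11, 10, 9]
rank  pair      lcp
   1  s[24:],s[15:]  1  'a'
   2  s[15:],s[2:]  2  'ab'
   3  s[2:],s[7:]  3  'abc'
   4  s[7:],s[13:]  1  'a'
   5  s[13:],s[25:]  3  'aca'
   6  s[25:],s[27:]  2  'ac'
   7  s[27:],s[29:]  0  ''
   8  s[29:],s[23:]  1  'b'
   9  s[23:],s[1:]  2  'ba'
  10  s[1:],s[22:]  1  'b'
  11  s[22:],s[0:]  3  'bba'
  12  s[0:],s[21:]  2  'bb'
  13  s[21:],s[16:]  2  'bb'
  14  s[16:],s[5:]  1  'b'
  15  s[5:],s[19:]  2  'bc'
  16  s[19:],s[3:]  3  'bcb'
  17  s[3:],s[17:]  4  'bcbc'
  18  s[17:],s[8:]  2  'bc'
  19  s[8:],s[14:]  0  ''
  20  s[14:],s[6:]  3  'cab'
  21  s[6:],s[12:]  2  'ca'
  22  s[12:],s[26:]  3  'cac'
  23  s[26:],s[28:]  1  'c'
  24  s[28:],s[20:]  2  'cb'
  25  s[20:],s[4:]  2  'cb'
  26  s[4:],s[18:]  3  'cbc'
  27  s[18:],s[11:]  1  'c'
  28  s[11:],s[10:]  2  'cc'
  29  s[10:],s[9:]  3  'ccc'

[0, 1, 2, 3, 1, 3, 2, 0, 1, 2, 1, 3, 2, 2, 1, 2, 3, 4, 2, 0, 3, 2, 3, 1, 2, 2, 3, 1, 2, 3]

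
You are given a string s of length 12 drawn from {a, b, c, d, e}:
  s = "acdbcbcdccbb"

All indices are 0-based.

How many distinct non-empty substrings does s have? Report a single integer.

rank | idx | suffix
   0 |   0 | acdbcbcdccbb
   1 |  11 | b
   2 |  10 | bb
   3 |   3 | bcbcdccbb
   4 |   5 | bcdccbb
   5 |   9 | cbb
   6 |   4 | cbcdccbb
   7 |   8 | ccbb
   8 |   1 | cdbcbcdccbb
   9 |   6 | cdccbb
  10 |   2 | dbcbcdccbb
  11 |   7 | dccbb

SA = [0, 11, 10, 3, 5, 9, 4, 8, 1, 6, 2, 7]
[i] adj suffixes → lcp
  [1] 0/11 → 0 ('')
  [2] 11/10 → 1 ('b')
  [3] 10/3 → 1 ('b')
  [4] 3/5 → 2 ('bc')
  [5] 5/9 → 0 ('')
  [6] 9/4 → 2 ('cb')
  [7] 4/8 → 1 ('c')
  [8] 8/1 → 1 ('c')
  [9] 1/6 → 2 ('cd')
  [10] 6/2 → 0 ('')
  [11] 2/7 → 1 ('d')

n(n+1)/2 = 12·13/2 = 78
Σ LCP = 0 + 0 + 1 + 1 + 2 + 0 + 2 + 1 + 1 + 2 + 0 + 1 = 11
distinct = 78 − 11 = 67

67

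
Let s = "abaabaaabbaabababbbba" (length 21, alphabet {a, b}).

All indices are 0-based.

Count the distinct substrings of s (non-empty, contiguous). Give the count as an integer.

sorted suffixes:
  #0 SA[0]=20  'a'
  #1 SA[1]=5  'aaabbaabababbbba'
  #2 SA[2]=2  'aabaaabbaabababbbba'
  #3 SA[3]=10  'aabababbbba'
  #4 SA[4]=6  'aabbaabababbbba'
  #5 SA[5]=3  'abaaabbaabababbbba'
  #6 SA[6]=0  'abaabaaabbaabababbbba'
  #7 SA[7]=11  'abababbbba'
  #8 SA[8]=13  'ababbbba'
  #9 SA[9]=7  'abbaabababbbba'
  #10 SA[10]=15  'abbbba'
  #11 SA[11]=19  'ba'
  #12 SA[12]=4  'baaabbaabababbbba'
  #13 SA[13]=1  'baabaaabbaabababbbba'
  #14 SA[14]=9  'baabababbbba'
  #15 SA[15]=12  'bababbbba'
  #16 SA[16]=14  'babbbba'
  #17 SA[17]=18  'bba'
  #18 SA[18]=8  'bbaabababbbba'
  #19 SA[19]=17  'bbba'
  #20 SA[20]=16  'bbbba'

SA = [20, 5, 2, 10, 6, 3, 0, 11, 13, 7, 15, 19, 4, 1, 9, 12, 14, 18, 8, 17, 16]
i: (SA[i-1],SA[i]) lcp shared
  1: (20,5) 1 'a'
  2: (5,2) 2 'aa'
  3: (2,10) 4 'aaba'
  4: (10,6) 3 'aab'
  5: (6,3) 1 'a'
  6: (3,0) 4 'abaa'
  7: (0,11) 3 'aba'
  8: (11,13) 4 'abab'
  9: (13,7) 2 'ab'
  10: (7,15) 3 'abb'
  11: (15,19) 0 ''
  12: (19,4) 2 'ba'
  13: (4,1) 3 'baa'
  14: (1,9) 5 'baaba'
  15: (9,12) 2 'ba'
  16: (12,14) 3 'bab'
  17: (14,18) 1 'b'
  18: (18,8) 3 'bba'
  19: (8,17) 2 'bb'
  20: (17,16) 3 'bbb'

n(n+1)/2 = 21·22/2 = 231
Σ LCP = 0 + 1 + 2 + 4 + 3 + 1 + 4 + 3 + 4 + 2 + 3 + 0 + 2 + 3 + 5 + 2 + 3 + 1 + 3 + 2 + 3 = 51
distinct = 231 − 51 = 180

180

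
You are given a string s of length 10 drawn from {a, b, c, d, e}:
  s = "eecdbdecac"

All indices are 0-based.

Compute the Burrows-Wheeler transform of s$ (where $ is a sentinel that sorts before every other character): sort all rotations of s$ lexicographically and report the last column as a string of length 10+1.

rank  rotation     last
    0  $eecdbdecac  c
    1  ac$eecdbdec  c
    2  bdecac$eecd  d
    3  c$eecdbdeca  a
    4  cac$eecdbde  e
    5  cdbdecac$ee  e
    6  dbdecac$eec  c
    7  decac$eecdb  b
    8  ecac$eecdbd  d
    9  ecdbdecac$e  e
   10  eecdbdecac$  $

ccdaeecbde$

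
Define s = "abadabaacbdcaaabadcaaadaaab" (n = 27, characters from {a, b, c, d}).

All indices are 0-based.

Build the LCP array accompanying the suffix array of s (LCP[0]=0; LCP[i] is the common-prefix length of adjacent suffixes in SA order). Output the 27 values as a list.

[0, 4, 3, 2, 3, 2, 2, 1, 2, 3, 4, 1, 1, 3, 2, 0, 1, 2, 3, 1, 0, 4, 1, 0, 2, 1, 5]

rank | idx | suffix
   0 |  23 | aaab
   1 |  12 | aaabadcaaadaaab
   2 |  19 | aaadaaab
   3 |  24 | aab
   4 |  13 | aabadcaaadaaab
   5 |   6 | aacbdcaaabadcaaadaaab
   6 |  20 | aadaaab
   7 |  25 | ab
   8 |   4 | abaacbdcaaabadcaaadaaab
   9 |   0 | abadabaacbdcaaabadcaaadaaab
  10 |  14 | abadcaaadaaab
  11 |   7 | acbdcaaabadcaaadaaab
  12 |  21 | adaaab
  13 |   2 | adabaacbdcaaabadcaaadaaab
  14 |  16 | adcaaadaaab
  15 |  26 | b
  16 |   5 | baacbdcaaabadcaaadaaab
  17 |   1 | badabaacbdcaaabadcaaadaaab
  18 |  15 | badcaaadaaab
  19 |   9 | bdcaaabadcaaadaaab
  20 |  11 | caaabadcaaadaaab
  21 |  18 | caaadaaab
  22 |   8 | cbdcaaabadcaaadaaab
  23 |  22 | daaab
  24 |   3 | dabaacbdcaaabadcaaadaaab
  25 |  10 | dcaaabadcaaadaaab
  26 |  17 | dcaaadaaab

SA = [23, 12, 19, 24, 13, 6, 20, 25, 4, 0, 14, 7, 21, 2, 16, 26, 5, 1, 15, 9, 11, 18, 8, 22, 3, 10, 17]
i: (SA[i-1],SA[i]) lcp shared
  1: (23,12) 4 'aaab'
  2: (12,19) 3 'aaa'
  3: (19,24) 2 'aa'
  4: (24,13) 3 'aab'
  5: (13,6) 2 'aa'
  6: (6,20) 2 'aa'
  7: (20,25) 1 'a'
  8: (25,4) 2 'ab'
  9: (4,0) 3 'aba'
  10: (0,14) 4 'abad'
  11: (14,7) 1 'a'
  12: (7,21) 1 'a'
  13: (21,2) 3 'ada'
  14: (2,16) 2 'ad'
  15: (16,26) 0 ''
  16: (26,5) 1 'b'
  17: (5,1) 2 'ba'
  18: (1,15) 3 'bad'
  19: (15,9) 1 'b'
  20: (9,11) 0 ''
  21: (11,18) 4 'caaa'
  22: (18,8) 1 'c'
  23: (8,22) 0 ''
  24: (22,3) 2 'da'
  25: (3,10) 1 'd'
  26: (10,17) 5 'dcaaa'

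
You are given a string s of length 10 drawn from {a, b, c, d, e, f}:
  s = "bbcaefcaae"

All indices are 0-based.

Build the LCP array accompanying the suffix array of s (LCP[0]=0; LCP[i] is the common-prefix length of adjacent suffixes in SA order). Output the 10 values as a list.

[0, 1, 2, 0, 1, 0, 2, 0, 1, 0]

rank | idx | suffix
   0 |   7 | aae
   1 |   8 | ae
   2 |   3 | aefcaae
   3 |   0 | bbcaefcaae
   4 |   1 | bcaefcaae
   5 |   6 | caae
   6 |   2 | caefcaae
   7 |   9 | e
   8 |   4 | efcaae
   9 |   5 | fcaae

SA = [7, 8, 3, 0, 1, 6, 2, 9, 4, 5]
rank  pair      lcp
   1  s[7:],s[8:]  1  'a'
   2  s[8:],s[3:]  2  'ae'
   3  s[3:],s[0:]  0  ''
   4  s[0:],s[1:]  1  'b'
   5  s[1:],s[6:]  0  ''
   6  s[6:],s[2:]  2  'ca'
   7  s[2:],s[9:]  0  ''
   8  s[9:],s[4:]  1  'e'
   9  s[4:],s[5:]  0  ''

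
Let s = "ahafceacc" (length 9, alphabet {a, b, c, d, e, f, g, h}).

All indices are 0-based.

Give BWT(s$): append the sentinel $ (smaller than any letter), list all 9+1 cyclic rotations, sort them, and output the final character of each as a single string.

ceh$cafcaa

rank  rotation    last
    0  $ahafceacc  c
    1  acc$ahafce  e
    2  afceacc$ah  h
    3  ahafceacc$  $
    4  c$ahafceac  c
    5  cc$ahafcea  a
    6  ceacc$ahaf  f
    7  eacc$ahafc  c
    8  fceacc$aha  a
    9  hafceacc$a  a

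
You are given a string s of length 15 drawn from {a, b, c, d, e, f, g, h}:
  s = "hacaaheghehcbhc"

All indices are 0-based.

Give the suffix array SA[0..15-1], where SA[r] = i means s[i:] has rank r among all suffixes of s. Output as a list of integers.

[3, 1, 4, 12, 14, 2, 11, 6, 9, 7, 0, 13, 10, 5, 8]

rank→(start, suffix):
  0 → (3, 'aaheghehcbhc')
  1 → (1, 'acaaheghehcbhc')
  2 → (4, 'aheghehcbhc')
  3 → (12, 'bhc')
  4 → (14, 'c')
  5 → (2, 'caaheghehcbhc')
  6 → (11, 'cbhc')
  7 → (6, 'eghehcbhc')
  8 → (9, 'ehcbhc')
  9 → (7, 'ghehcbhc')
  10 → (0, 'hacaaheghehcbhc')
  11 → (13, 'hc')
  12 → (10, 'hcbhc')
  13 → (5, 'heghehcbhc')
  14 → (8, 'hehcbhc')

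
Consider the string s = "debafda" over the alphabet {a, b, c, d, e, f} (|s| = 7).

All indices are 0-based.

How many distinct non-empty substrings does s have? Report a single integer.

sorted suffixes:
  #0 SA[0]=6  'a'
  #1 SA[1]=3  'afda'
  #2 SA[2]=2  'bafda'
  #3 SA[3]=5  'da'
  #4 SA[4]=0  'debafda'
  #5 SA[5]=1  'ebafda'
  #6 SA[6]=4  'fda'

SA = [6, 3, 2, 5, 0, 1, 4]
[i] adj suffixes → lcp
  [1] 6/3 → 1 ('a')
  [2] 3/2 → 0 ('')
  [3] 2/5 → 0 ('')
  [4] 5/0 → 1 ('d')
  [5] 0/1 → 0 ('')
  [6] 1/4 → 0 ('')

n(n+1)/2 = 7·8/2 = 28
Σ LCP = 0 + 1 + 0 + 0 + 1 + 0 + 0 = 2
distinct = 28 − 2 = 26

26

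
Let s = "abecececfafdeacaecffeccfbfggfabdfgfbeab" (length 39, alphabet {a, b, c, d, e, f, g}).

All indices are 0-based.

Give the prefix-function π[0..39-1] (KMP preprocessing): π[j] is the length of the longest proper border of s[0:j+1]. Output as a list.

[0, 0, 0, 0, 0, 0, 0, 0, 0, 1, 0, 0, 0, 1, 0, 1, 0, 0, 0, 0, 0, 0, 0, 0, 0, 0, 0, 0, 0, 1, 2, 0, 0, 0, 0, 0, 0, 1, 2]

π[0] = 0
j=1 s[j]='b': π[1]=0 (border '')
j=2 s[j]='e': π[2]=0 (border '')
j=3 s[j]='c': π[3]=0 (border '')
j=4 s[j]='e': π[4]=0 (border '')
j=5 s[j]='c': π[5]=0 (border '')
j=6 s[j]='e': π[6]=0 (border '')
j=7 s[j]='c': π[7]=0 (border '')
j=8 s[j]='f': π[8]=0 (border '')
j=9 s[j]='a': π[9]=1 (border 'a')
j=10 s[j]='f': k: 1→0; π[10]=0 (border '')
j=11 s[j]='d': π[11]=0 (border '')
j=12 s[j]='e': π[12]=0 (border '')
j=13 s[j]='a': π[13]=1 (border 'a')
j=14 s[j]='c': k: 1→0; π[14]=0 (border '')
j=15 s[j]='a': π[15]=1 (border 'a')
j=16 s[j]='e': k: 1→0; π[16]=0 (border '')
j=17 s[j]='c': π[17]=0 (border '')
j=18 s[j]='f': π[18]=0 (border '')
j=19 s[j]='f': π[19]=0 (border '')
j=20 s[j]='e': π[20]=0 (border '')
j=21 s[j]='c': π[21]=0 (border '')
j=22 s[j]='c': π[22]=0 (border '')
j=23 s[j]='f': π[23]=0 (border '')
j=24 s[j]='b': π[24]=0 (border '')
j=25 s[j]='f': π[25]=0 (border '')
j=26 s[j]='g': π[26]=0 (border '')
j=27 s[j]='g': π[27]=0 (border '')
j=28 s[j]='f': π[28]=0 (border '')
j=29 s[j]='a': π[29]=1 (border 'a')
j=30 s[j]='b': π[30]=2 (border 'ab')
j=31 s[j]='d': k: 2→0; π[31]=0 (border '')
j=32 s[j]='f': π[32]=0 (border '')
j=33 s[j]='g': π[33]=0 (border '')
j=34 s[j]='f': π[34]=0 (border '')
j=35 s[j]='b': π[35]=0 (border '')
j=36 s[j]='e': π[36]=0 (border '')
j=37 s[j]='a': π[37]=1 (border 'a')
j=38 s[j]='b': π[38]=2 (border 'ab')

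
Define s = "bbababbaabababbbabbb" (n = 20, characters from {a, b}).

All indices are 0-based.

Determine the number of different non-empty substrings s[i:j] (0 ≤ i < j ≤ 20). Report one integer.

rank→(start, suffix):
  0 → (7, 'aabababbbabbb')
  1 → (8, 'abababbbabbb')
  2 → (2, 'ababbaabababbbabbb')
  3 → (10, 'ababbbabbb')
  4 → (4, 'abbaabababbbabbb')
  5 → (16, 'abbb')
  6 → (12, 'abbbabbb')
  7 → (19, 'b')
  8 → (6, 'baabababbbabbb')
  9 → (1, 'bababbaabababbbabbb')
  10 → (9, 'bababbbabbb')
  11 → (3, 'babbaabababbbabbb')
  12 → (15, 'babbb')
  13 → (11, 'babbbabbb')
  14 → (18, 'bb')
  15 → (5, 'bbaabababbbabbb')
  16 → (0, 'bbababbaabababbbabbb')
  17 → (14, 'bbabbb')
  18 → (17, 'bbb')
  19 → (13, 'bbbabbb')

SA = [7, 8, 2, 10, 4, 16, 12, 19, 6, 1, 9, 3, 15, 11, 18, 5, 0, 14, 17, 13]
rank  pair      lcp
   1  s[7:],s[8:]  1  'a'
   2  s[8:],s[2:]  4  'abab'
   3  s[2:],s[10:]  5  'ababb'
   4  s[10:],s[4:]  2  'ab'
   5  s[4:],s[16:]  3  'abb'
   6  s[16:],s[12:]  4  'abbb'
   7  s[12:],s[19:]  0  ''
   8  s[19:],s[6:]  1  'b'
   9  s[6:],s[1:]  2  'ba'
  10  s[1:],s[9:]  6  'bababb'
  11  s[9:],s[3:]  3  'bab'
  12  s[3:],s[15:]  4  'babb'
  13  s[15:],s[11:]  5  'babbb'
  14  s[11:],s[18:]  1  'b'
  15  s[18:],s[5:]  2  'bb'
  16  s[5:],s[0:]  3  'bba'
  17  s[0:],s[14:]  4  'bbab'
  18  s[14:],s[17:]  2  'bb'
  19  s[17:],s[13:]  3  'bbb'

n(n+1)/2 = 20·21/2 = 210
Σ LCP = 0 + 1 + 4 + 5 + 2 + 3 + 4 + 0 + 1 + 2 + 6 + 3 + 4 + 5 + 1 + 2 + 3 + 4 + 2 + 3 = 55
distinct = 210 − 55 = 155

155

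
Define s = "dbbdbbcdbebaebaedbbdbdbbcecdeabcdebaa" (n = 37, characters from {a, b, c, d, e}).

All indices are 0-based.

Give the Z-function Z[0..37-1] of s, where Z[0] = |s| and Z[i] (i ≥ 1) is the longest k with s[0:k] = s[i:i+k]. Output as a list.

Z[0]=37
i=1: i≥r, start 0; Z[1]=0
i=2: i≥r, start 0; Z[2]=0
i=3: i≥r, start 0; Z[3]=3 grow→box=[3,6)
i=4: min(r-i=2, Z[1]=0)=0; Z[4]=0
i=5: min(r-i=1, Z[2]=0)=0; Z[5]=0
i=6: i≥r, start 0; Z[6]=0
i=7: i≥r, start 0; Z[7]=2 grow→box=[7,9)
i=8: min(r-i=1, Z[1]=0)=0; Z[8]=0
i=9: i≥r, start 0; Z[9]=0
i=10: i≥r, start 0; Z[10]=0
i=11: i≥r, start 0; Z[11]=0
i=12: i≥r, start 0; Z[12]=0
i=13: i≥r, start 0; Z[13]=0
i=14: i≥r, start 0; Z[14]=0
i=15: i≥r, start 0; Z[15]=0
i=16: i≥r, start 0; Z[16]=5 grow→box=[16,21)
i=17: min(r-i=4, Z[1]=0)=0; Z[17]=0
i=18: min(r-i=3, Z[2]=0)=0; Z[18]=0
i=19: min(r-i=2, Z[3]=3)=2; Z[19]=2
i=20: min(r-i=1, Z[4]=0)=0; Z[20]=0
i=21: i≥r, start 0; Z[21]=3 grow→box=[21,24)
i=22: min(r-i=2, Z[1]=0)=0; Z[22]=0
i=23: min(r-i=1, Z[2]=0)=0; Z[23]=0
i=24: i≥r, start 0; Z[24]=0
i=25: i≥r, start 0; Z[25]=0
i=26: i≥r, start 0; Z[26]=0
i=27: i≥r, start 0; Z[27]=1 grow→box=[27,28)
i=28: i≥r, start 0; Z[28]=0
i=29: i≥r, start 0; Z[29]=0
i=30: i≥r, start 0; Z[30]=0
i=31: i≥r, start 0; Z[31]=0
i=32: i≥r, start 0; Z[32]=1 grow→box=[32,33)
i=33: i≥r, start 0; Z[33]=0
i=34: i≥r, start 0; Z[34]=0
i=35: i≥r, start 0; Z[35]=0
i=36: i≥r, start 0; Z[36]=0

[37, 0, 0, 3, 0, 0, 0, 2, 0, 0, 0, 0, 0, 0, 0, 0, 5, 0, 0, 2, 0, 3, 0, 0, 0, 0, 0, 1, 0, 0, 0, 0, 1, 0, 0, 0, 0]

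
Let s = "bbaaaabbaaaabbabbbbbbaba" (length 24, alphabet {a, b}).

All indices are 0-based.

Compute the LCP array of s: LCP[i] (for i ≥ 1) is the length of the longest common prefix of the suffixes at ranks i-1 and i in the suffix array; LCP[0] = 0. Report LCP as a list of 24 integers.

[0, 1, 7, 3, 6, 2, 5, 1, 2, 4, 3, 0, 2, 8, 2, 3, 1, 9, 3, 4, 2, 3, 4, 5]

rank→(start, suffix):
  0 → (23, 'a')
  1 → (2, 'aaaabbaaaabbabbbbbbaba')
  2 → (8, 'aaaabbabbbbbbaba')
  3 → (3, 'aaabbaaaabbabbbbbbaba')
  4 → (9, 'aaabbabbbbbbaba')
  5 → (4, 'aabbaaaabbabbbbbbaba')
  6 → (10, 'aabbabbbbbbaba')
  7 → (21, 'aba')
  8 → (5, 'abbaaaabbabbbbbbaba')
  9 → (11, 'abbabbbbbbaba')
  10 → (14, 'abbbbbbaba')
  11 → (22, 'ba')
  12 → (1, 'baaaabbaaaabbabbbbbbaba')
  13 → (7, 'baaaabbabbbbbbaba')
  14 → (20, 'baba')
  15 → (13, 'babbbbbbaba')
  16 → (0, 'bbaaaabbaaaabbabbbbbbaba')
  17 → (6, 'bbaaaabbabbbbbbaba')
  18 → (19, 'bbaba')
  19 → (12, 'bbabbbbbbaba')
  20 → (18, 'bbbaba')
  21 → (17, 'bbbbaba')
  22 → (16, 'bbbbbaba')
  23 → (15, 'bbbbbbaba')

SA = [23, 2, 8, 3, 9, 4, 10, 21, 5, 11, 14, 22, 1, 7, 20, 13, 0, 6, 19, 12, 18, 17, 16, 15]
rank  pair      lcp
   1  s[23:],s[2:]  1  'a'
   2  s[2:],s[8:]  7  'aaaabba'
   3  s[8:],s[3:]  3  'aaa'
   4  s[3:],s[9:]  6  'aaabba'
   5  s[9:],s[4:]  2  'aa'
   6  s[4:],s[10:]  5  'aabba'
   7  s[10:],s[21:]  1  'a'
   8  s[21:],s[5:]  2  'ab'
   9  s[5:],s[11:]  4  'abba'
  10  s[11:],s[14:]  3  'abb'
  11  s[14:],s[22:]  0  ''
  12  s[22:],s[1:]  2  'ba'
  13  s[1:],s[7:]  8  'baaaabba'
  14  s[7:],s[20:]  2  'ba'
  15  s[20:],s[13:]  3  'bab'
  16  s[13:],s[0:]  1  'b'
  17  s[0:],s[6:]  9  'bbaaaabba'
  18  s[6:],s[19:]  3  'bba'
  19  s[19:],s[12:]  4  'bbab'
  20  s[12:],s[18:]  2  'bb'
  21  s[18:],s[17:]  3  'bbb'
  22  s[17:],s[16:]  4  'bbbb'
  23  s[16:],s[15:]  5  'bbbbb'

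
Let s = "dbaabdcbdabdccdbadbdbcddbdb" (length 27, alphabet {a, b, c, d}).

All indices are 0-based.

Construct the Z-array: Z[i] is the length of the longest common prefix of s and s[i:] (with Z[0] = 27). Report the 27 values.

[27, 0, 0, 0, 0, 1, 0, 0, 1, 0, 0, 1, 0, 0, 3, 0, 0, 2, 0, 2, 0, 0, 1, 2, 0, 2, 0]

Z[0]=27
i=1: i≥r, start 0; Z[1]=0
i=2: i≥r, start 0; Z[2]=0
i=3: i≥r, start 0; Z[3]=0
i=4: i≥r, start 0; Z[4]=0
i=5: i≥r, start 0; Z[5]=1 scan→box=[5,6)
i=6: i≥r, start 0; Z[6]=0
i=7: i≥r, start 0; Z[7]=0
i=8: i≥r, start 0; Z[8]=1 scan→box=[8,9)
i=9: i≥r, start 0; Z[9]=0
i=10: i≥r, start 0; Z[10]=0
i=11: i≥r, start 0; Z[11]=1 scan→box=[11,12)
i=12: i≥r, start 0; Z[12]=0
i=13: i≥r, start 0; Z[13]=0
i=14: i≥r, start 0; Z[14]=3 scan→box=[14,17)
i=15: min(r-i=2, Z[1]=0)=0; Z[15]=0
i=16: min(r-i=1, Z[2]=0)=0; Z[16]=0
i=17: i≥r, start 0; Z[17]=2 scan→box=[17,19)
i=18: min(r-i=1, Z[1]=0)=0; Z[18]=0
i=19: i≥r, start 0; Z[19]=2 scan→box=[19,21)
i=20: min(r-i=1, Z[1]=0)=0; Z[20]=0
i=21: i≥r, start 0; Z[21]=0
i=22: i≥r, start 0; Z[22]=1 scan→box=[22,23)
i=23: i≥r, start 0; Z[23]=2 scan→box=[23,25)
i=24: min(r-i=1, Z[1]=0)=0; Z[24]=0
i=25: i≥r, start 0; Z[25]=2 scan→box=[25,27)
i=26: min(r-i=1, Z[1]=0)=0; Z[26]=0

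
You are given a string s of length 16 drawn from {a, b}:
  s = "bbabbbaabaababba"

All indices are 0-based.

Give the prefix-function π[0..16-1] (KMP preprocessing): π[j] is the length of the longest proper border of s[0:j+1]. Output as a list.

π[0] = 0
j=1 s[j]='b': π[1]=1 (border 'b')
j=2 s[j]='a': k: 1→0; π[2]=0 (border '')
j=3 s[j]='b': π[3]=1 (border 'b')
j=4 s[j]='b': π[4]=2 (border 'bb')
j=5 s[j]='b': k: 2→1; π[5]=2 (border 'bb')
j=6 s[j]='a': π[6]=3 (border 'bba')
j=7 s[j]='a': k: 3→0; π[7]=0 (border '')
j=8 s[j]='b': π[8]=1 (border 'b')
j=9 s[j]='a': k: 1→0; π[9]=0 (border '')
j=10 s[j]='a': π[10]=0 (border '')
j=11 s[j]='b': π[11]=1 (border 'b')
j=12 s[j]='a': k: 1→0; π[12]=0 (border '')
j=13 s[j]='b': π[13]=1 (border 'b')
j=14 s[j]='b': π[14]=2 (border 'bb')
j=15 s[j]='a': π[15]=3 (border 'bba')

[0, 1, 0, 1, 2, 2, 3, 0, 1, 0, 0, 1, 0, 1, 2, 3]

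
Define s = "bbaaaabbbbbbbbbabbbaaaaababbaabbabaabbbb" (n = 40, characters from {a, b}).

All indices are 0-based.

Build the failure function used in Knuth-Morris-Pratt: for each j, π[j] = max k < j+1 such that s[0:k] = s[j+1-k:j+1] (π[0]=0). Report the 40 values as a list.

[0, 1, 0, 0, 0, 0, 1, 2, 2, 2, 2, 2, 2, 2, 2, 3, 1, 2, 2, 3, 4, 5, 6, 0, 1, 0, 1, 2, 3, 4, 1, 2, 3, 1, 0, 0, 1, 2, 2, 2]

π[0] = 0
j=1 s[j]='b': π[1]=1 (border 'b')
j=2 s[j]='a': k: 1→0; π[2]=0 (border '')
j=3 s[j]='a': π[3]=0 (border '')
j=4 s[j]='a': π[4]=0 (border '')
j=5 s[j]='a': π[5]=0 (border '')
j=6 s[j]='b': π[6]=1 (border 'b')
j=7 s[j]='b': π[7]=2 (border 'bb')
j=8 s[j]='b': k: 2→1; π[8]=2 (border 'bb')
j=9 s[j]='b': k: 2→1; π[9]=2 (border 'bb')
j=10 s[j]='b': k: 2→1; π[10]=2 (border 'bb')
j=11 s[j]='b': k: 2→1; π[11]=2 (border 'bb')
j=12 s[j]='b': k: 2→1; π[12]=2 (border 'bb')
j=13 s[j]='b': k: 2→1; π[13]=2 (border 'bb')
j=14 s[j]='b': k: 2→1; π[14]=2 (border 'bb')
j=15 s[j]='a': π[15]=3 (border 'bba')
j=16 s[j]='b': k: 3→0; π[16]=1 (border 'b')
j=17 s[j]='b': π[17]=2 (border 'bb')
j=18 s[j]='b': k: 2→1; π[18]=2 (border 'bb')
j=19 s[j]='a': π[19]=3 (border 'bba')
j=20 s[j]='a': π[20]=4 (border 'bbaa')
j=21 s[j]='a': π[21]=5 (border 'bbaaa')
j=22 s[j]='a': π[22]=6 (border 'bbaaaa')
j=23 s[j]='a': k: 6→0; π[23]=0 (border '')
j=24 s[j]='b': π[24]=1 (border 'b')
j=25 s[j]='a': k: 1→0; π[25]=0 (border '')
j=26 s[j]='b': π[26]=1 (border 'b')
j=27 s[j]='b': π[27]=2 (border 'bb')
j=28 s[j]='a': π[28]=3 (border 'bba')
j=29 s[j]='a': π[29]=4 (border 'bbaa')
j=30 s[j]='b': k: 4→0; π[30]=1 (border 'b')
j=31 s[j]='b': π[31]=2 (border 'bb')
j=32 s[j]='a': π[32]=3 (border 'bba')
j=33 s[j]='b': k: 3→0; π[33]=1 (border 'b')
j=34 s[j]='a': k: 1→0; π[34]=0 (border '')
j=35 s[j]='a': π[35]=0 (border '')
j=36 s[j]='b': π[36]=1 (border 'b')
j=37 s[j]='b': π[37]=2 (border 'bb')
j=38 s[j]='b': k: 2→1; π[38]=2 (border 'bb')
j=39 s[j]='b': k: 2→1; π[39]=2 (border 'bb')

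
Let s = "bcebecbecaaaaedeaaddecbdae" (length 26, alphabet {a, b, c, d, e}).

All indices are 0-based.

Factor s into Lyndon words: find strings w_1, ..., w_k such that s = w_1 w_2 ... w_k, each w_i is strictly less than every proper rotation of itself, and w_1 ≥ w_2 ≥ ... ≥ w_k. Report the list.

emit factor 1: 'bcebecbec' (i=0, period=9)
emit factor 2: 'aaaaedeaaddecbdae' (i=9, period=17)

["bcebecbec", "aaaaedeaaddecbdae"]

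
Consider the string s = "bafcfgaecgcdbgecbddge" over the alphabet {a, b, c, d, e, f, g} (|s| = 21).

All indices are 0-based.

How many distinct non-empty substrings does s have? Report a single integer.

rank→(start, suffix):
  0 → (6, 'aecgcdbgecbddge')
  1 → (1, 'afcfgaecgcdbgecbddge')
  2 → (0, 'bafcfgaecgcdbgecbddge')
  3 → (16, 'bddge')
  4 → (12, 'bgecbddge')
  5 → (15, 'cbddge')
  6 → (10, 'cdbgecbddge')
  7 → (3, 'cfgaecgcdbgecbddge')
  8 → (8, 'cgcdbgecbddge')
  9 → (11, 'dbgecbddge')
  10 → (17, 'ddge')
  11 → (18, 'dge')
  12 → (20, 'e')
  13 → (14, 'ecbddge')
  14 → (7, 'ecgcdbgecbddge')
  15 → (2, 'fcfgaecgcdbgecbddge')
  16 → (4, 'fgaecgcdbgecbddge')
  17 → (5, 'gaecgcdbgecbddge')
  18 → (9, 'gcdbgecbddge')
  19 → (19, 'ge')
  20 → (13, 'gecbddge')

SA = [6, 1, 0, 16, 12, 15, 10, 3, 8, 11, 17, 18, 20, 14, 7, 2, 4, 5, 9, 19, 13]
[i] adj suffixes → lcp
  [1] 6/1 → 1 ('a')
  [2] 1/0 → 0 ('')
  [3] 0/16 → 1 ('b')
  [4] 16/12 → 1 ('b')
  [5] 12/15 → 0 ('')
  [6] 15/10 → 1 ('c')
  [7] 10/3 → 1 ('c')
  [8] 3/8 → 1 ('c')
  [9] 8/11 → 0 ('')
  [10] 11/17 → 1 ('d')
  [11] 17/18 → 1 ('d')
  [12] 18/20 → 0 ('')
  [13] 20/14 → 1 ('e')
  [14] 14/7 → 2 ('ec')
  [15] 7/2 → 0 ('')
  [16] 2/4 → 1 ('f')
  [17] 4/5 → 0 ('')
  [18] 5/9 → 1 ('g')
  [19] 9/19 → 1 ('g')
  [20] 19/13 → 2 ('ge')

n(n+1)/2 = 21·22/2 = 231
Σ LCP = 0 + 1 + 0 + 1 + 1 + 0 + 1 + 1 + 1 + 0 + 1 + 1 + 0 + 1 + 2 + 0 + 1 + 0 + 1 + 1 + 2 = 16
distinct = 231 − 16 = 215

215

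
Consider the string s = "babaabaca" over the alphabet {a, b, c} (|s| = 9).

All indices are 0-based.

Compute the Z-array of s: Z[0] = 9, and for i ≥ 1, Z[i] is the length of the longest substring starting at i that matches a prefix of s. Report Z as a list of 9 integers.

Z[0]=9
i=1: fresh scan; Z[1]=0
i=2: fresh scan; Z[2]=2 extend→box=[2,4)
i=3: min(r-i=1, Z[1]=0)=0; Z[3]=0
i=4: fresh scan; Z[4]=0
i=5: fresh scan; Z[5]=2 extend→box=[5,7)
i=6: min(r-i=1, Z[1]=0)=0; Z[6]=0
i=7: fresh scan; Z[7]=0
i=8: fresh scan; Z[8]=0

[9, 0, 2, 0, 0, 2, 0, 0, 0]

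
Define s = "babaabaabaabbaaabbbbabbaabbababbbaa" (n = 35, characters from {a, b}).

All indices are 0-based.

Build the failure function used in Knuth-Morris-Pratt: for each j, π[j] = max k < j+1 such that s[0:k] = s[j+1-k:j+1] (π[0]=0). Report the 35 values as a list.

[0, 0, 1, 2, 0, 1, 2, 0, 1, 2, 0, 1, 1, 2, 0, 0, 1, 1, 1, 1, 2, 3, 1, 2, 0, 1, 1, 2, 3, 4, 3, 1, 1, 2, 0]

π[0] = 0
j=1 s[j]='a': π[1]=0 (border '')
j=2 s[j]='b': π[2]=1 (border 'b')
j=3 s[j]='a': π[3]=2 (border 'ba')
j=4 s[j]='a': k: 2→0; π[4]=0 (border '')
j=5 s[j]='b': π[5]=1 (border 'b')
j=6 s[j]='a': π[6]=2 (border 'ba')
j=7 s[j]='a': k: 2→0; π[7]=0 (border '')
j=8 s[j]='b': π[8]=1 (border 'b')
j=9 s[j]='a': π[9]=2 (border 'ba')
j=10 s[j]='a': k: 2→0; π[10]=0 (border '')
j=11 s[j]='b': π[11]=1 (border 'b')
j=12 s[j]='b': k: 1→0; π[12]=1 (border 'b')
j=13 s[j]='a': π[13]=2 (border 'ba')
j=14 s[j]='a': k: 2→0; π[14]=0 (border '')
j=15 s[j]='a': π[15]=0 (border '')
j=16 s[j]='b': π[16]=1 (border 'b')
j=17 s[j]='b': k: 1→0; π[17]=1 (border 'b')
j=18 s[j]='b': k: 1→0; π[18]=1 (border 'b')
j=19 s[j]='b': k: 1→0; π[19]=1 (border 'b')
j=20 s[j]='a': π[20]=2 (border 'ba')
j=21 s[j]='b': π[21]=3 (border 'bab')
j=22 s[j]='b': k: 3→1→0; π[22]=1 (border 'b')
j=23 s[j]='a': π[23]=2 (border 'ba')
j=24 s[j]='a': k: 2→0; π[24]=0 (border '')
j=25 s[j]='b': π[25]=1 (border 'b')
j=26 s[j]='b': k: 1→0; π[26]=1 (border 'b')
j=27 s[j]='a': π[27]=2 (border 'ba')
j=28 s[j]='b': π[28]=3 (border 'bab')
j=29 s[j]='a': π[29]=4 (border 'baba')
j=30 s[j]='b': k: 4→2; π[30]=3 (border 'bab')
j=31 s[j]='b': k: 3→1→0; π[31]=1 (border 'b')
j=32 s[j]='b': k: 1→0; π[32]=1 (border 'b')
j=33 s[j]='a': π[33]=2 (border 'ba')
j=34 s[j]='a': k: 2→0; π[34]=0 (border '')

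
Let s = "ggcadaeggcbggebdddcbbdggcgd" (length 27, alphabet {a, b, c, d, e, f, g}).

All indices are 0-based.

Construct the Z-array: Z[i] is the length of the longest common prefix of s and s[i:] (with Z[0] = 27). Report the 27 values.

Z[0]=27
i=1: fresh scan; Z[1]=1 extend→box=[1,2)
i=2: fresh scan; Z[2]=0
i=3: fresh scan; Z[3]=0
i=4: fresh scan; Z[4]=0
i=5: fresh scan; Z[5]=0
i=6: fresh scan; Z[6]=0
i=7: fresh scan; Z[7]=3 extend→box=[7,10)
i=8: min(r-i=2, Z[1]=1)=1; Z[8]=1
i=9: min(r-i=1, Z[2]=0)=0; Z[9]=0
i=10: fresh scan; Z[10]=0
i=11: fresh scan; Z[11]=2 extend→box=[11,13)
i=12: min(r-i=1, Z[1]=1)=1; Z[12]=1
i=13: fresh scan; Z[13]=0
i=14: fresh scan; Z[14]=0
i=15: fresh scan; Z[15]=0
i=16: fresh scan; Z[16]=0
i=17: fresh scan; Z[17]=0
i=18: fresh scan; Z[18]=0
i=19: fresh scan; Z[19]=0
i=20: fresh scan; Z[20]=0
i=21: fresh scan; Z[21]=0
i=22: fresh scan; Z[22]=3 extend→box=[22,25)
i=23: min(r-i=2, Z[1]=1)=1; Z[23]=1
i=24: min(r-i=1, Z[2]=0)=0; Z[24]=0
i=25: fresh scan; Z[25]=1 extend→box=[25,26)
i=26: fresh scan; Z[26]=0

[27, 1, 0, 0, 0, 0, 0, 3, 1, 0, 0, 2, 1, 0, 0, 0, 0, 0, 0, 0, 0, 0, 3, 1, 0, 1, 0]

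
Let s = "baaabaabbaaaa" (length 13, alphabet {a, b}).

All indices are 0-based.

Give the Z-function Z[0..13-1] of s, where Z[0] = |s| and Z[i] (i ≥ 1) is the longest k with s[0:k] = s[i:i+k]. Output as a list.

Z[0]=13
i=1: outside box; Z[1]=0
i=2: outside box; Z[2]=0
i=3: outside box; Z[3]=0
i=4: outside box; Z[4]=3 grow→box=[4,7)
i=5: min(r-i=2, Z[1]=0)=0; Z[5]=0
i=6: min(r-i=1, Z[2]=0)=0; Z[6]=0
i=7: outside box; Z[7]=1 grow→box=[7,8)
i=8: outside box; Z[8]=4 grow→box=[8,12)
i=9: min(r-i=3, Z[1]=0)=0; Z[9]=0
i=10: min(r-i=2, Z[2]=0)=0; Z[10]=0
i=11: min(r-i=1, Z[3]=0)=0; Z[11]=0
i=12: outside box; Z[12]=0

[13, 0, 0, 0, 3, 0, 0, 1, 4, 0, 0, 0, 0]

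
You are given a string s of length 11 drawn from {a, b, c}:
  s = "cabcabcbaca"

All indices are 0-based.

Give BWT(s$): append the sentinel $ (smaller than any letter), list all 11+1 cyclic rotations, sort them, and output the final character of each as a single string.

rank  rotation      last
    0  $cabcabcbaca  a
    1  a$cabcabcbac  c
    2  abcabcbaca$c  c
    3  abcbaca$cabc  c
    4  aca$cabcabcb  b
    5  baca$cabcabc  c
    6  bcabcbaca$ca  a
    7  bcbaca$cabca  a
    8  ca$cabcabcba  a
    9  cabcabcbaca$  $
   10  cabcbaca$cab  b
   11  cbaca$cabcab  b

acccbcaaa$bb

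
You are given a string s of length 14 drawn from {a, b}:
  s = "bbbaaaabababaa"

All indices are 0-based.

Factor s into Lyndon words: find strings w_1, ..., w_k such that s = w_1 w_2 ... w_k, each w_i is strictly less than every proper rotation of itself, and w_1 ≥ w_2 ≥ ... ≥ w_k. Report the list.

["b", "b", "b", "aaaababab", "a", "a"]

emit factor 1: 'b' (i=0, period=1)
emit factor 2: 'b' (i=1, period=1)
emit factor 3: 'b' (i=2, period=1)
emit factor 4: 'aaaababab' (i=3, period=9)
emit factor 5: 'a' (i=12, period=1)
emit factor 6: 'a' (i=13, period=1)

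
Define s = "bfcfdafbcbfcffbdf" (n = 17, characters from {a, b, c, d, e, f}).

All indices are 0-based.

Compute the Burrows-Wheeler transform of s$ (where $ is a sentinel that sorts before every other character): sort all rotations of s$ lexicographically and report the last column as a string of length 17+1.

fdff$cbfffbdafbbcc

rank  rotation            last
    0  $bfcfdafbcbfcffbdf  f
    1  afbcbfcffbdf$bfcfd  d
    2  bcbfcffbdf$bfcfdaf  f
    3  bdf$bfcfdafbcbfcff  f
    4  bfcfdafbcbfcffbdf$  $
    5  bfcffbdf$bfcfdafbc  c
    6  cbfcffbdf$bfcfdafb  b
    7  cfdafbcbfcffbdf$bf  f
    8  cffbdf$bfcfdafbcbf  f
    9  dafbcbfcffbdf$bfcf  f
   10  df$bfcfdafbcbfcffb  b
   11  f$bfcfdafbcbfcffbd  d
   12  fbcbfcffbdf$bfcfda  a
   13  fbdf$bfcfdafbcbfcf  f
   14  fcfdafbcbfcffbdf$b  b
   15  fcffbdf$bfcfdafbcb  b
   16  fdafbcbfcffbdf$bfc  c
   17  ffbdf$bfcfdafbcbfc  c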